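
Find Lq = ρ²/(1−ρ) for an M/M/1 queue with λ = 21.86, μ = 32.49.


ρ = 21.86/32.49 = 0.6728
Lq = ρ²/(1−ρ) = 0.4527/0.3272 = 1.3836

Final: 1.3836


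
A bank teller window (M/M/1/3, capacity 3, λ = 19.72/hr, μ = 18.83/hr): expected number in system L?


ρ = 19.72/18.83 = 1.0473
L = ρ[1 − (K+1)ρ^K + Kρ^(K+1)] / [(1−ρ)(1−ρ^(K+1))]
Numerator: 1.0473·(1 − 4·1.148603 + 3·1.202891) = 0.014938
Denominator: (-0.04727)·(-0.202891) = 0.009590
L = 0.014938/0.009590 = 1.5577

Final: 1.5577


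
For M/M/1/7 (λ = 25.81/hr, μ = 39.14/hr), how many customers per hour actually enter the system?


ρ = 0.6594; P_K = (1−ρ)ρ^7/(1−ρ^8) = 0.019151
λ_eff = λ(1 − P_K) = 25.81·(1 − 0.019151) = 25.81·0.980849 = 25.3157 /hr

Final: 25.3157 /hr


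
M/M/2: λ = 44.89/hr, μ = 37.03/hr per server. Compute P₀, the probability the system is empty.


a = λ/μ = 44.89/37.03 = 1.2123; ρ = a/c = 0.6061
Σ_{k=0}^{1} a^k/k! (terms k=0..1) = 1.00000 + 1.21226 = 2.21226
Tail: a^2/(2!(1−ρ)) = 1.46958/(2·0.3939) = 1.86556
P₀ = 1/(2.21226 + 1.86556) = 1/4.07782 = 0.245229

Final: 0.245229


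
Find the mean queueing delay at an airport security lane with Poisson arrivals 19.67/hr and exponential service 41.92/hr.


ρ = 19.67/41.92 = 0.4692
Wq = ρ/(μ−λ) = 0.4692/(41.92 − 19.67) = 0.4692/22.25 = 0.02109 hr

Final: 0.02109 hr


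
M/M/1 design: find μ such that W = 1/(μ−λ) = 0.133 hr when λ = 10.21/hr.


W = 1/(μ−λ) ⇒ μ − λ = 1/W = 1/0.133 = 7.5188
μ = λ + 1/W = 10.21 + 7.5188 = 17.7288 per hr

Final: 17.7288 /hr


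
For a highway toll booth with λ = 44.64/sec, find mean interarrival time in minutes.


Mean interarrival time = 1/λ = 1/44.64 second = 0.02240 second
In minutes: 0.02240 × 0.0166667 = 0.0003734 min

Final: 0.0003734 min


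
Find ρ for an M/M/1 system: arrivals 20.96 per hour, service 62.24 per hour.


ρ = λ/μ = 20.96/62.24 = 0.3368

Final: 0.3368


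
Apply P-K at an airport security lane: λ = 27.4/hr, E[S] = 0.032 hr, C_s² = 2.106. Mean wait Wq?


ρ = λ·E[S] = 27.4·0.032 = 0.8768
E[S²] = E[S]²(1+C_s²) = 0.032²·(1+2.106) = 0.003181
Wq = λ·E[S²]/(2(1−ρ)) = 27.4·0.003181/(2·0.1232) = 0.35368 hr

Final: 0.35368 hr


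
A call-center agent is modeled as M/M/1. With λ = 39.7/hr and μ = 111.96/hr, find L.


ρ = λ/μ = 39.7/111.96 = 0.3546
L = ρ/(1−ρ) = 0.3546/(1 − 0.3546) = 0.3546/0.6454 = 0.5494

Final: 0.5494


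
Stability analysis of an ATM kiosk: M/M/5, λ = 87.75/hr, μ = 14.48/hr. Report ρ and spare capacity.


Total capacity cμ = 5·14.48 = 72.40/hr
ρ = λ/(cμ) = 87.75/72.40 = 1.2120
Stable ⇔ ρ < 1: NO
Spare capacity = cμ − λ = 72.40 − 87.75 = -15.35/hr

Final: ρ = 1.2120; unstable; margin = -15.35/hr


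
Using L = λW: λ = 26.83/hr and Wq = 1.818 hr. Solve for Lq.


Lq = λWq = 26.83·1.818 = 48.7769

Final: 48.7769


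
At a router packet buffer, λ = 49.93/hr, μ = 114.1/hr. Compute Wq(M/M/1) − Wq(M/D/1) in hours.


ρ = 49.93/114.1 = 0.4376
Wq(M/M/1) = ρ/(μ−λ) = 0.4376/64.17 = 0.006819 hr
Wq(M/D/1) = ρ/(2(μ−λ)) = 0.003410 hr
Savings = 0.006819 − 0.003410 = 0.003410 hr

Final: 0.003410 hr


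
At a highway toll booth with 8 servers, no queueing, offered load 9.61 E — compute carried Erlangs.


B(8,9.61) = 0.319706 (Erlang-B)
Carried load = a(1 − B) = 9.61·(1 − 0.319706) = 9.61·0.680294 = 6.5376 E

Final: 6.5376 Erlangs


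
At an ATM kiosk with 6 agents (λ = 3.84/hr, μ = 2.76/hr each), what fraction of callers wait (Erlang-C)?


a = λ/μ = 1.3913; ρ = a/6 = 0.2319
P₀ = 0.248712 (from M/M/c formula)
C(c,a) = [a^c/(c!(1−ρ))]·P₀ = [7.25325/(720·0.7681)]·0.248712
= 0.01312·0.248712 = 0.003262

Final: 0.003262


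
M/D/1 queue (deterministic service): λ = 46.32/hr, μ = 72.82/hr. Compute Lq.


ρ = 46.32/72.82 = 0.6361
M/D/1: Lq = ρ²/(2(1−ρ)) = 0.4046/(2·0.3639) = 0.55592

Final: 0.55592


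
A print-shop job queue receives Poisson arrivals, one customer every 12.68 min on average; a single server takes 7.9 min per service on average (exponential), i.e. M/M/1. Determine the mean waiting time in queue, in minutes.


λ = 60/12.68 = 4.7319 /hr
μ = 60/7.9 = 7.5949 /hr
ρ = λ/μ = 4.7319/7.5949 = 0.6230
Wq = ρ/(μ−λ) = 0.6230/(7.5949−4.7319) = 0.21761 hr
In minutes: 0.21761·60 = 13.056 min

Final: 13.056 min


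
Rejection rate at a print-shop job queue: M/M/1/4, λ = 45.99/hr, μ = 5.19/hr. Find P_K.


ρ = λ/μ = 45.99/5.19 = 8.8613
P_K = (1−ρ)ρ^K/(1−ρ^(K+1)) = (-7.8613·6165.725798)/(1 − 54636.171380)
= -48470.445581/-54635.171380 = 0.887166

Final: 0.887166


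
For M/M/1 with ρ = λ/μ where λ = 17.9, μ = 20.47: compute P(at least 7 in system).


ρ = 17.9/20.47 = 0.8745
P(N ≥ n) = ρ^n = 0.8745^7 = 0.390973

Final: 0.390973


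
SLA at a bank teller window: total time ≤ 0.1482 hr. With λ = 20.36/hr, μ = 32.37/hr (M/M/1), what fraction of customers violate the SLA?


W ~ Exponential(μ−λ) for M/M/1.
μ − λ = 32.37 − 20.36 = 12.0100
P(W > t) = e^{−(μ−λ)t} = e^{−1.7799} = 0.168658

Final: 0.168658


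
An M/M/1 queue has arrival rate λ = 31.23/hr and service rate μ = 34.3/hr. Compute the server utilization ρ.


ρ = λ/μ = 31.23/34.3 = 0.9105

Final: 0.9105


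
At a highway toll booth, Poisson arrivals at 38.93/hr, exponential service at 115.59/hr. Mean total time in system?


W = 1/(μ−λ) = 1/(115.59 − 38.93) = 1/76.66 = 0.01304 hr

Final: 0.01304 hr


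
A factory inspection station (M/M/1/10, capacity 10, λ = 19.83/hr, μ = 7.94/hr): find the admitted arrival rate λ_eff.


ρ = 2.4975; P_K = (1−ρ)ρ^10/(1−ρ^11) = 0.599622
λ_eff = λ(1 − P_K) = 19.83·(1 − 0.599622) = 19.83·0.400378 = 7.9395 /hr

Final: 7.9395 /hr


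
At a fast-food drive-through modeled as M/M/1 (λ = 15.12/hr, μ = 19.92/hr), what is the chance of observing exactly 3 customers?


ρ = 15.12/19.92 = 0.7590
P_n = (1−ρ)·ρ^n = (1 − 0.7590)·0.7590^3 = 0.2410·0.437308 = 0.105375

Final: 0.105375


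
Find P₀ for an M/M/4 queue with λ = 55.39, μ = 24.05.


a = λ/μ = 55.39/24.05 = 2.3031; ρ = a/c = 0.5758
Σ_{k=0}^{3} a^k/k! (terms k=0..3) = 1.00000 + 2.30312 + 2.65218 + 2.03609 = 7.99139
Tail: a^4/(4!(1−ρ)) = 28.13618/(24·0.4242) = 2.76352
P₀ = 1/(7.99139 + 2.76352) = 1/10.75491 = 0.092981

Final: 0.092981


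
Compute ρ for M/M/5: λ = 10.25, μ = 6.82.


ρ = λ/(cμ) = 10.25/(5·6.82) = 10.25/34.10 = 0.3006

Final: 0.3006


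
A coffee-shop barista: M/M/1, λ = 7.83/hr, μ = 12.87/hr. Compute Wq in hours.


ρ = 7.83/12.87 = 0.6084
Wq = ρ/(μ−λ) = 0.6084/(12.87 − 7.83) = 0.6084/5.04 = 0.1207 hr

Final: 0.1207 hr


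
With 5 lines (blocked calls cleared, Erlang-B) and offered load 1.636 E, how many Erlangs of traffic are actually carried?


B(5,1.636) = 0.019149 (Erlang-B)
Carried load = a(1 − B) = 1.636·(1 − 0.019149) = 1.636·0.980851 = 1.6047 E

Final: 1.6047 Erlangs


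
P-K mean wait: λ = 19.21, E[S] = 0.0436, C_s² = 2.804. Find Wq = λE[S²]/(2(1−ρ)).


ρ = λ·E[S] = 19.21·0.0436 = 0.8376
E[S²] = E[S]²(1+C_s²) = 0.0436²·(1+2.804) = 0.007231
Wq = λ·E[S²]/(2(1−ρ)) = 19.21·0.007231/(2·0.1624) = 0.42757 hr

Final: 0.42757 hr


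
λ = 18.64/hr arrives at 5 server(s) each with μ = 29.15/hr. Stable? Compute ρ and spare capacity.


Total capacity cμ = 5·29.15 = 145.75/hr
ρ = λ/(cμ) = 18.64/145.75 = 0.1279
Stable ⇔ ρ < 1: YES
Spare capacity = cμ − λ = 145.75 − 18.64 = 127.11/hr

Final: ρ = 0.1279; stable; margin = 127.11/hr


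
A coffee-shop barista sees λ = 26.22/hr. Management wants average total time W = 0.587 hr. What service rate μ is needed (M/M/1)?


W = 1/(μ−λ) ⇒ μ − λ = 1/W = 1/0.587 = 1.7036
μ = λ + 1/W = 26.22 + 1.7036 = 27.9236 per hr

Final: 27.9236 /hr


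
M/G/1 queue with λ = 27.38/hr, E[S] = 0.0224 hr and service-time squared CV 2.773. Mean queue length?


ρ = λ·E[S] = 27.38·0.0224 = 0.6133
Lq = ρ²(1+C_s²)/(2(1−ρ)) = 0.3762·(1+2.773)/(2·0.3867)
= 0.3762·3.7730/0.7734 = 1.83510

Final: 1.83510


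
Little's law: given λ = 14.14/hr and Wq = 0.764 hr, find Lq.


Lq = λWq = 14.14·0.764 = 10.8030

Final: 10.8030


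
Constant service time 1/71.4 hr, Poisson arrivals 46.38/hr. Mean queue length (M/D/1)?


ρ = 46.38/71.4 = 0.6496
M/D/1: Lq = ρ²/(2(1−ρ)) = 0.4220/(2·0.3504) = 0.60207

Final: 0.60207


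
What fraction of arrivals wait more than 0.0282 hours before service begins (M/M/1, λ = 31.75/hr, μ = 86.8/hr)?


ρ = 31.75/86.8 = 0.3658
P(Wq > t) = ρ·e^{−(μ−λ)t} = 0.3658·e^{−1.5524}
= 0.3658·0.211737 = 0.077450

Final: 0.077450


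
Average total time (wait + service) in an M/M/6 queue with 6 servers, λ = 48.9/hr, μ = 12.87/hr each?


a = 3.7995; ρ = 0.6333; P₀ = 0.020904
Lq = P₀·a^c·ρ/(c!(1−ρ)²) = 0.41128
Wq = Lq/λ = 0.41128/48.9 = 0.008411 hr
W = Wq + 1/μ = 0.008411 + 0.07770 = 0.08611 hr

Final: 0.08611 hr


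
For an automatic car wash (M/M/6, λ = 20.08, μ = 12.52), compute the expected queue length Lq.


a = λ/μ = 1.6038; ρ = a/6 = 0.2673
P₀ = 0.201047
Lq = P₀·a^c·ρ / (c!·(1−ρ)²) = 0.201047·17.01987·0.2673/(720·0.53684)
= 0.002366

Final: 0.002366


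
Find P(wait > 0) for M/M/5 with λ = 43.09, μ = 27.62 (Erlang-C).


a = λ/μ = 1.5601; ρ = a/5 = 0.3120
P₀ = 0.209701 (from M/M/c formula)
C(c,a) = [a^c/(c!(1−ρ))]·P₀ = [9.24196/(120·0.6880)]·0.209701
= 0.11195·0.209701 = 0.023475

Final: 0.023475


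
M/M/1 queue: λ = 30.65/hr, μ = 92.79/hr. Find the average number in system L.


ρ = λ/μ = 30.65/92.79 = 0.3303
L = ρ/(1−ρ) = 0.3303/(1 − 0.3303) = 0.3303/0.6697 = 0.4932

Final: 0.4932


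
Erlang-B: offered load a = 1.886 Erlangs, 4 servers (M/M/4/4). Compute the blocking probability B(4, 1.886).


B(c,a) = (a^c/c!) / Σ_{k=0}^{c} a^k/k!
a^4/4! = 0.527176
Σ terms (k=0..4): 1.00000 + 1.88600 + 1.77850 + 1.11808 + 0.52718 = 6.309756
B = 0.527176/6.309756 = 0.083549

Final: 0.083549


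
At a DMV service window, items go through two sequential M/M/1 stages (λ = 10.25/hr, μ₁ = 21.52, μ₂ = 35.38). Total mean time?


Each node sees arrival rate λ = 10.25/hr (tandem ⇒ throughput preserved).
W₁ = 1/(μ₁−λ) = 1/(21.52−10.25) = 0.08873 hr
W₂ = 1/(μ₂−λ) = 1/(35.38−10.25) = 0.03979 hr
W_total = W₁ + W₂ = 0.08873 + 0.03979 = 0.12852 hr

Final: 0.12852 hr


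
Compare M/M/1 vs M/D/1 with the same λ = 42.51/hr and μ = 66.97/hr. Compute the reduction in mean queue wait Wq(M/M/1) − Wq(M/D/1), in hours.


ρ = 42.51/66.97 = 0.6348
Wq(M/M/1) = ρ/(μ−λ) = 0.6348/24.46 = 0.02595 hr
Wq(M/D/1) = ρ/(2(μ−λ)) = 0.01298 hr
Savings = 0.02595 − 0.01298 = 0.01298 hr

Final: 0.01298 hr


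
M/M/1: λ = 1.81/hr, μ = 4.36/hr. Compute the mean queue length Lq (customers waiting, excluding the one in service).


ρ = 1.81/4.36 = 0.4151
Lq = ρ²/(1−ρ) = 0.1723/0.5849 = 0.2947

Final: 0.2947


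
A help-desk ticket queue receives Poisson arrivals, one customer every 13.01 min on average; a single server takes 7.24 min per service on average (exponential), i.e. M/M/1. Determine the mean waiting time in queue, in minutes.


λ = 60/13.01 = 4.6118 /hr
μ = 60/7.24 = 8.2873 /hr
ρ = λ/μ = 4.6118/8.2873 = 0.5565
Wq = ρ/(μ−λ) = 0.5565/(8.2873−4.6118) = 0.15141 hr
In minutes: 0.15141·60 = 9.085 min

Final: 9.085 min


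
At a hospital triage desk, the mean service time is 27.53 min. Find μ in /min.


μ = 1/(service time) in consistent units.
1 minute = 1 min, so μ = 1/27.53 = 0.03632 per minute

Final: 0.03632 /min


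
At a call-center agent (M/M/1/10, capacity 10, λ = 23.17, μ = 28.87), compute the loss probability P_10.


ρ = λ/μ = 23.17/28.87 = 0.8026
P_K = (1−ρ)ρ^K/(1−ρ^(K+1)) = (0.1974·0.110864)/(1 − 0.088976)
= 0.021889/0.911024 = 0.024027

Final: 0.024027


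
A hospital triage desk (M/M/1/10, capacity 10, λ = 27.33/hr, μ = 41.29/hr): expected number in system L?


ρ = 27.33/41.29 = 0.6619
L = ρ[1 − (K+1)ρ^K + Kρ^(K+1)] / [(1−ρ)(1−ρ^(K+1))]
Numerator: 0.6619·(1 − 11·0.016142 + 10·0.010684) = 0.615096
Denominator: (0.3381)·(0.989316) = 0.334484
L = 0.615096/0.334484 = 1.8389

Final: 1.8389


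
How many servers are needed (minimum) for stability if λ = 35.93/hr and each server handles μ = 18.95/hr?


Stability requires cμ > λ ⇔ c > λ/μ.
λ/μ = 35.93/18.95 = 1.8960
Minimum integer c = ⌊1.8960⌋ + 1 = 2
Check: 2·18.95 = 37.90 > 35.93, while 1·18.95 = 18.95 ≤ 35.93

Final: 2 servers


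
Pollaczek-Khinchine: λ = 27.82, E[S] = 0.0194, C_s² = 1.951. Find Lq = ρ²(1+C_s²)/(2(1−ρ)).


ρ = λ·E[S] = 27.82·0.0194 = 0.5397
Lq = ρ²(1+C_s²)/(2(1−ρ)) = 0.2913·(1+1.951)/(2·0.4603)
= 0.2913·2.9510/0.9206 = 0.93373

Final: 0.93373


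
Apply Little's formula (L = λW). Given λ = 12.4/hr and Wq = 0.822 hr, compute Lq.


Lq = λWq = 12.4·0.822 = 10.1928

Final: 10.1928


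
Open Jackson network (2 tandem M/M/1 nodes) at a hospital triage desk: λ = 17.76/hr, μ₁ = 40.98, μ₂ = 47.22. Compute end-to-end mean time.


Each node sees arrival rate λ = 17.76/hr (tandem ⇒ throughput preserved).
W₁ = 1/(μ₁−λ) = 1/(40.98−17.76) = 0.04307 hr
W₂ = 1/(μ₂−λ) = 1/(47.22−17.76) = 0.03394 hr
W_total = W₁ + W₂ = 0.04307 + 0.03394 = 0.07701 hr

Final: 0.07701 hr


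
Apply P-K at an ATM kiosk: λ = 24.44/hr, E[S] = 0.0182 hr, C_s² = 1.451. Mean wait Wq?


ρ = λ·E[S] = 24.44·0.0182 = 0.4448
E[S²] = E[S]²(1+C_s²) = 0.0182²·(1+1.451) = 0.0008119
Wq = λ·E[S²]/(2(1−ρ)) = 24.44·0.0008119/(2·0.5552) = 0.01787 hr

Final: 0.01787 hr


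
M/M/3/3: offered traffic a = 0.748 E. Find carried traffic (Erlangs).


B(3,0.748) = 0.033255 (Erlang-B)
Carried load = a(1 − B) = 0.748·(1 − 0.033255) = 0.748·0.966745 = 0.7231 E

Final: 0.7231 Erlangs


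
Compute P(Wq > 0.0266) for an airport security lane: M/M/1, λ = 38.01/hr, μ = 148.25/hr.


ρ = 38.01/148.25 = 0.2564
P(Wq > t) = ρ·e^{−(μ−λ)t} = 0.2564·e^{−2.9324}
= 0.2564·0.053270 = 0.013658

Final: 0.013658


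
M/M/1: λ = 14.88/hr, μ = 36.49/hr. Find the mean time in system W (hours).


W = 1/(μ−λ) = 1/(36.49 − 14.88) = 1/21.61 = 0.04627 hr

Final: 0.04627 hr


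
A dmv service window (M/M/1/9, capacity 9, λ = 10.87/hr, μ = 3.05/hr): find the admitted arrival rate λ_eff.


ρ = 3.5639; P_K = (1−ρ)ρ^9/(1−ρ^10) = 0.719413
λ_eff = λ(1 − P_K) = 10.87·(1 − 0.719413) = 10.87·0.280587 = 3.0500 /hr

Final: 3.0500 /hr


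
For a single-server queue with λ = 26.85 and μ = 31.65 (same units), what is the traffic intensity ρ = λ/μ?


ρ = λ/μ = 26.85/31.65 = 0.8483

Final: 0.8483


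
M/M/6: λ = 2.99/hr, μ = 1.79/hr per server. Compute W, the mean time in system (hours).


a = 1.6704; ρ = 0.2784; P₀ = 0.188081
Lq = P₀·a^c·ρ/(c!(1−ρ)²) = 0.003034
Wq = Lq/λ = 0.003034/2.99 = 0.001015 hr
W = Wq + 1/μ = 0.001015 + 0.55866 = 0.55967 hr

Final: 0.55967 hr


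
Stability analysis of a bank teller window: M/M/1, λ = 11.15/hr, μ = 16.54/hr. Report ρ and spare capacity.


Total capacity cμ = 1·16.54 = 16.54/hr
ρ = λ/(cμ) = 11.15/16.54 = 0.6741
Stable ⇔ ρ < 1: YES
Spare capacity = cμ − λ = 16.54 − 11.15 = 5.39/hr

Final: ρ = 0.6741; stable; margin = 5.39/hr


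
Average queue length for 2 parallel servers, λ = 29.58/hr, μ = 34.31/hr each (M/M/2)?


a = λ/μ = 0.8621; ρ = a/2 = 0.4311
P₀ = 0.397556
Lq = P₀·a^c·ρ / (c!·(1−ρ)²) = 0.397556·0.74328·0.4311/(2·0.32368)
= 0.19677

Final: 0.19677


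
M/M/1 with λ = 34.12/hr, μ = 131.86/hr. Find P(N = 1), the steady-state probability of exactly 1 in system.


ρ = 34.12/131.86 = 0.2588
P_n = (1−ρ)·ρ^n = (1 − 0.2588)·0.2588^1 = 0.7412·0.258759 = 0.191803

Final: 0.191803


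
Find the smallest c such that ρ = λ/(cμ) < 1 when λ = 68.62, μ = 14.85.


Stability requires cμ > λ ⇔ c > λ/μ.
λ/μ = 68.62/14.85 = 4.6209
Minimum integer c = ⌊4.6209⌋ + 1 = 5
Check: 5·14.85 = 74.25 > 68.62, while 4·14.85 = 59.40 ≤ 68.62

Final: 5 servers


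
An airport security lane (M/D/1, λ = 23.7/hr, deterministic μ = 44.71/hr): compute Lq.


ρ = 23.7/44.71 = 0.5301
M/D/1: Lq = ρ²/(2(1−ρ)) = 0.2810/(2·0.4699) = 0.29898

Final: 0.29898


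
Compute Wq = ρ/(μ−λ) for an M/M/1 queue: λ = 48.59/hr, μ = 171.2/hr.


ρ = 48.59/171.2 = 0.2838
Wq = ρ/(μ−λ) = 0.2838/(171.2 − 48.59) = 0.2838/122.61 = 0.002315 hr

Final: 0.002315 hr


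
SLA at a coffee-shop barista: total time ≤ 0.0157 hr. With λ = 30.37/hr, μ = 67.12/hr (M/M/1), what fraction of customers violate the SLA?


W ~ Exponential(μ−λ) for M/M/1.
μ − λ = 67.12 − 30.37 = 36.7500
P(W > t) = e^{−(μ−λ)t} = e^{−0.5770} = 0.561595

Final: 0.561595


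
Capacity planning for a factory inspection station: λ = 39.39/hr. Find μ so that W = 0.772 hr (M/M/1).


W = 1/(μ−λ) ⇒ μ − λ = 1/W = 1/0.772 = 1.2953
μ = λ + 1/W = 39.39 + 1.2953 = 40.6853 per hr

Final: 40.6853 /hr


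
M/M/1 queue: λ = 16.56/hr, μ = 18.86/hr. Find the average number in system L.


ρ = λ/μ = 16.56/18.86 = 0.8780
L = ρ/(1−ρ) = 0.8780/(1 − 0.8780) = 0.8780/0.1220 = 7.2000

Final: 7.2000


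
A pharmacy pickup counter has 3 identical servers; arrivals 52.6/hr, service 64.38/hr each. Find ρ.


ρ = λ/(cμ) = 52.6/(3·64.38) = 52.6/193.14 = 0.2723

Final: 0.2723


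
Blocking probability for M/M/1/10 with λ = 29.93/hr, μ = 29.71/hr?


ρ = λ/μ = 29.93/29.71 = 1.0074
P_K = (1−ρ)ρ^K/(1−ρ^(K+1)) = (-0.007405·1.076566)/(1 − 1.084538)
= -0.007972/-0.084538 = 0.094300

Final: 0.094300


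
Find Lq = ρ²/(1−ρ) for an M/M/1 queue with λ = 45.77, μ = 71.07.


ρ = 45.77/71.07 = 0.6440
Lq = ρ²/(1−ρ) = 0.4148/0.3560 = 1.1651

Final: 1.1651


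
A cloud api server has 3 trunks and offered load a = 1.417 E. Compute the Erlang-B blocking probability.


B(c,a) = (a^c/c!) / Σ_{k=0}^{c} a^k/k!
a^3/3! = 0.474196
Σ terms (k=0..3): 1.00000 + 1.41700 + 1.00394 + 0.47420 = 3.895141
B = 0.474196/3.895141 = 0.121741

Final: 0.121741


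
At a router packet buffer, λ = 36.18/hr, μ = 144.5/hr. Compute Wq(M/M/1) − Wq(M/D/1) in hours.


ρ = 36.18/144.5 = 0.2504
Wq(M/M/1) = ρ/(μ−λ) = 0.2504/108.32 = 0.002311 hr
Wq(M/D/1) = ρ/(2(μ−λ)) = 0.001156 hr
Savings = 0.002311 − 0.001156 = 0.001156 hr

Final: 0.001156 hr


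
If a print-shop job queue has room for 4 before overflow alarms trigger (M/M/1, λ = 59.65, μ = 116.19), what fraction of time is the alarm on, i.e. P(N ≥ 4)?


ρ = 59.65/116.19 = 0.5134
P(N ≥ n) = ρ^n = 0.5134^4 = 0.069465

Final: 0.069465


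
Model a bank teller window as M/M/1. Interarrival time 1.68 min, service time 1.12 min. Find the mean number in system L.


λ = 60/1.68 = 35.7143 /hr
μ = 60/1.12 = 53.5714 /hr
ρ = λ/μ = 35.7143/53.5714 = 0.6667
L = ρ/(1−ρ) = 0.6667/0.3333 = 2.0000

Final: 2.0000


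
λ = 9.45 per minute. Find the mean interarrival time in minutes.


Mean interarrival time = 1/λ = 1/9.45 minute = 0.10582 minute
In minutes: 0.10582 × 1 = 0.1058 min

Final: 0.1058 min


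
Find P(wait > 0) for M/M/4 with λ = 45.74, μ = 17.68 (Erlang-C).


a = λ/μ = 2.5871; ρ = a/4 = 0.6468
P₀ = 0.066208 (from M/M/c formula)
C(c,a) = [a^c/(c!(1−ρ))]·P₀ = [44.79769/(24·0.3532)]·0.066208
= 5.28438·0.066208 = 0.349866

Final: 0.349866


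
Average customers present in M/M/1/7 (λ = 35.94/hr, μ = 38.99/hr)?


ρ = 35.94/38.99 = 0.9218
L = ρ[1 − (K+1)ρ^K + Kρ^(K+1)] / [(1−ρ)(1−ρ^(K+1))]
Numerator: 0.9218·(1 − 8·0.565424 + 7·0.521193) = 0.115189
Denominator: (0.07823)·(0.478807) = 0.037455
L = 0.115189/0.037455 = 3.0754

Final: 3.0754


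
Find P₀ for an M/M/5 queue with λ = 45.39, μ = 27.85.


a = λ/μ = 45.39/27.85 = 1.6298; ρ = a/c = 0.3260
Σ_{k=0}^{4} a^k/k! (terms k=0..4) = 1.00000 + 1.62980 + 1.32813 + 0.72153 + 0.29399 = 4.97345
Tail: a^5/(5!(1−ρ)) = 11.49939/(120·0.6740) = 0.14217
P₀ = 1/(4.97345 + 0.14217) = 1/5.11562 = 0.195480

Final: 0.195480


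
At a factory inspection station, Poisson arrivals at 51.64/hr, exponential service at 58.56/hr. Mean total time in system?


W = 1/(μ−λ) = 1/(58.56 − 51.64) = 1/6.92 = 0.1445 hr

Final: 0.1445 hr


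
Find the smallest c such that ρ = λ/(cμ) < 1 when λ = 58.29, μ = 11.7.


Stability requires cμ > λ ⇔ c > λ/μ.
λ/μ = 58.29/11.7 = 4.9821
Minimum integer c = ⌊4.9821⌋ + 1 = 5
Check: 5·11.7 = 58.50 > 58.29, while 4·11.7 = 46.80 ≤ 58.29

Final: 5 servers


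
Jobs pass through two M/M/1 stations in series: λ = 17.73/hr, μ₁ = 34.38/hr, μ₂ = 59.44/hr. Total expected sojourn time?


Each node sees arrival rate λ = 17.73/hr (tandem ⇒ throughput preserved).
W₁ = 1/(μ₁−λ) = 1/(34.38−17.73) = 0.06006 hr
W₂ = 1/(μ₂−λ) = 1/(59.44−17.73) = 0.02398 hr
W_total = W₁ + W₂ = 0.06006 + 0.02398 = 0.08404 hr

Final: 0.08404 hr


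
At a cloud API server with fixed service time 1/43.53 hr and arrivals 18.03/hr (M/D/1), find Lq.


ρ = 18.03/43.53 = 0.4142
M/D/1: Lq = ρ²/(2(1−ρ)) = 0.1716/(2·0.5858) = 0.14643

Final: 0.14643


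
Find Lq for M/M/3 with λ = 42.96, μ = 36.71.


a = λ/μ = 1.1703; ρ = a/3 = 0.3901
P₀ = 0.303680
Lq = P₀·a^c·ρ / (c!·(1−ρ)²) = 0.303680·1.60265·0.3901/(6·0.37200)
= 0.08506

Final: 0.08506


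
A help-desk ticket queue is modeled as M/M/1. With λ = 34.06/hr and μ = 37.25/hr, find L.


ρ = λ/μ = 34.06/37.25 = 0.9144
L = ρ/(1−ρ) = 0.9144/(1 − 0.9144) = 0.9144/0.08564 = 10.6771

Final: 10.6771


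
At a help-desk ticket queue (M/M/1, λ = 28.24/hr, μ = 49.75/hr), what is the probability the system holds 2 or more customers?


ρ = 28.24/49.75 = 0.5676
P(N ≥ n) = ρ^n = 0.5676^2 = 0.322213

Final: 0.322213


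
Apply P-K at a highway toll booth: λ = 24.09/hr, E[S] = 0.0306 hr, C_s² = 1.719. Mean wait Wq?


ρ = λ·E[S] = 24.09·0.0306 = 0.7372
E[S²] = E[S]²(1+C_s²) = 0.0306²·(1+1.719) = 0.002546
Wq = λ·E[S²]/(2(1−ρ)) = 24.09·0.002546/(2·0.2628) = 0.11667 hr

Final: 0.11667 hr


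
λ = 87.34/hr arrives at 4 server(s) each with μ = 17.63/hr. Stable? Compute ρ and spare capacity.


Total capacity cμ = 4·17.63 = 70.52/hr
ρ = λ/(cμ) = 87.34/70.52 = 1.2385
Stable ⇔ ρ < 1: NO
Spare capacity = cμ − λ = 70.52 − 87.34 = -16.82/hr

Final: ρ = 1.2385; unstable; margin = -16.82/hr


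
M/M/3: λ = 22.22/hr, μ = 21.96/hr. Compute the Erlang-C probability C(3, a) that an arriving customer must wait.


a = λ/μ = 1.0118; ρ = a/3 = 0.3373
P₀ = 0.359160 (from M/M/c formula)
C(c,a) = [a^c/(c!(1−ρ))]·P₀ = [1.03594/(6·0.6627)]·0.359160
= 0.26053·0.359160 = 0.093571

Final: 0.093571


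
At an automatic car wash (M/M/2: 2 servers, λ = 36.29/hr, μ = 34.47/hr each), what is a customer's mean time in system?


a = 1.0528; ρ = 0.5264; P₀ = 0.310273
Lq = P₀·a^c·ρ/(c!(1−ρ)²) = 0.40355
Wq = Lq/λ = 0.40355/36.29 = 0.01112 hr
W = Wq + 1/μ = 0.01112 + 0.02901 = 0.04013 hr

Final: 0.04013 hr


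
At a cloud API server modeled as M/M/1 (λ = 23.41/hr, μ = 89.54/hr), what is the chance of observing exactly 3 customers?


ρ = 23.41/89.54 = 0.2614
P_n = (1−ρ)·ρ^n = (1 − 0.2614)·0.2614^3 = 0.7386·0.017871 = 0.013199

Final: 0.013199


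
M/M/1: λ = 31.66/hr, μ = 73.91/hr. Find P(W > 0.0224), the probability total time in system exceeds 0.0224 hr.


W ~ Exponential(μ−λ) for M/M/1.
μ − λ = 73.91 − 31.66 = 42.2500
P(W > t) = e^{−(μ−λ)t} = e^{−0.9464} = 0.388136

Final: 0.388136


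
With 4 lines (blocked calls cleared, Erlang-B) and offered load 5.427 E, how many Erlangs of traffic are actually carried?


B(4,5.427) = 0.430605 (Erlang-B)
Carried load = a(1 − B) = 5.427·(1 − 0.430605) = 5.427·0.569395 = 3.0901 E

Final: 3.0901 Erlangs


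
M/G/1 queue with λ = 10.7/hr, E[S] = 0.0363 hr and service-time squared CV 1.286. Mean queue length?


ρ = λ·E[S] = 10.7·0.0363 = 0.3884
Lq = ρ²(1+C_s²)/(2(1−ρ)) = 0.1509·(1+1.286)/(2·0.6116)
= 0.1509·2.2860/1.2232 = 0.28195

Final: 0.28195


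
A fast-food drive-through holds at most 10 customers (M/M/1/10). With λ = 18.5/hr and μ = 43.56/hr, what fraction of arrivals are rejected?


ρ = λ/μ = 18.5/43.56 = 0.4247
P_K = (1−ρ)ρ^K/(1−ρ^(K+1)) = (0.5753·0.0001909)/(1 − 0.00008108)
= 0.0001098/0.999919 = 0.0001098

Final: 0.0001098


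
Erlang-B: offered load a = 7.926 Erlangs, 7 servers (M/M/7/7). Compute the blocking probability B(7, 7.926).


B(c,a) = (a^c/c!) / Σ_{k=0}^{c} a^k/k!
a^7/7! = 389.895246
Σ terms (k=0..7): 1.00000 + 7.92600 + 31.41074 + 82.98717 + 164.43908 + 260.66882 + 344.34352 + 389.89525 = 1282.670573
B = 389.895246/1282.670573 = 0.303971

Final: 0.303971


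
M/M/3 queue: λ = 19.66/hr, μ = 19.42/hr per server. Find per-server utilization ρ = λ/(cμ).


ρ = λ/(cμ) = 19.66/(3·19.42) = 19.66/58.26 = 0.3375

Final: 0.3375


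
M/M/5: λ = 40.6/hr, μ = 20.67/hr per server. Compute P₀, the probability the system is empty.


a = λ/μ = 40.6/20.67 = 1.9642; ρ = a/c = 0.3928
Σ_{k=0}^{4} a^k/k! (terms k=0..4) = 1.00000 + 1.96420 + 1.92904 + 1.26301 + 0.62020 = 6.77644
Tail: a^5/(5!(1−ρ)) = 29.23666/(120·0.6072) = 0.40128
P₀ = 1/(6.77644 + 0.40128) = 1/7.17772 = 0.139320

Final: 0.139320


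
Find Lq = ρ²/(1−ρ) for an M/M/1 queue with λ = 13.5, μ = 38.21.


ρ = 13.5/38.21 = 0.3533
Lq = ρ²/(1−ρ) = 0.1248/0.6467 = 0.1930

Final: 0.1930


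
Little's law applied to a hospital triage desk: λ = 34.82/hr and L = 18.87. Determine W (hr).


W = L/λ = 18.87/34.82 = 0.5419 hr

Final: 0.5419 hr


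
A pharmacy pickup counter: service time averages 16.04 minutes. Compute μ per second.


μ = 1/(service time) in consistent units.
1 second = 0.0166667 min, so μ = 0.0166667/16.04 = 0.001039 per second

Final: 0.001039 /sec


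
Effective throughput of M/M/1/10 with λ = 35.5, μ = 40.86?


ρ = 0.8688; P_K = (1−ρ)ρ^10/(1−ρ^11) = 0.040846
λ_eff = λ(1 − P_K) = 35.5·(1 − 0.040846) = 35.5·0.959154 = 34.0500 /hr

Final: 34.0500 /hr


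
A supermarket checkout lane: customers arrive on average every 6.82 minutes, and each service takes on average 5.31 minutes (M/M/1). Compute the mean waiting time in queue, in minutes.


λ = 60/6.82 = 8.7977 /hr
μ = 60/5.31 = 11.2994 /hr
ρ = λ/μ = 8.7977/11.2994 = 0.7786
Wq = ρ/(μ−λ) = 0.7786/(11.2994−8.7977) = 0.31122 hr
In minutes: 0.31122·60 = 18.673 min

Final: 18.673 min


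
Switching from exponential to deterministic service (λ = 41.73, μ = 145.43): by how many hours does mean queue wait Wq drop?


ρ = 41.73/145.43 = 0.2869
Wq(M/M/1) = ρ/(μ−λ) = 0.2869/103.70 = 0.002767 hr
Wq(M/D/1) = ρ/(2(μ−λ)) = 0.001384 hr
Savings = 0.002767 − 0.001384 = 0.001384 hr

Final: 0.001384 hr


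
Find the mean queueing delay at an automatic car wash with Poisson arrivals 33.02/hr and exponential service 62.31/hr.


ρ = 33.02/62.31 = 0.5299
Wq = ρ/(μ−λ) = 0.5299/(62.31 − 33.02) = 0.5299/29.29 = 0.01809 hr

Final: 0.01809 hr


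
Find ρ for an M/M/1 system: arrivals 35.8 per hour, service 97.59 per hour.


ρ = λ/μ = 35.8/97.59 = 0.3668

Final: 0.3668


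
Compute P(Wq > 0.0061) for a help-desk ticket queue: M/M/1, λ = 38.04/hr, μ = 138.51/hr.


ρ = 38.04/138.51 = 0.2746
P(Wq > t) = ρ·e^{−(μ−λ)t} = 0.2746·e^{−0.6129}
= 0.2746·0.541795 = 0.148797

Final: 0.148797


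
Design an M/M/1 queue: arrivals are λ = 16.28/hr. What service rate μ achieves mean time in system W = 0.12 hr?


W = 1/(μ−λ) ⇒ μ − λ = 1/W = 1/0.12 = 8.3333
μ = λ + 1/W = 16.28 + 8.3333 = 24.6133 per hr

Final: 24.6133 /hr


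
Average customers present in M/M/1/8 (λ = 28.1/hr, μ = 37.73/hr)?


ρ = 28.1/37.73 = 0.7448
L = ρ[1 − (K+1)ρ^K + Kρ^(K+1)] / [(1−ρ)(1−ρ^(K+1))]
Numerator: 0.7448·(1 − 9·0.094658 + 8·0.070498) = 0.530320
Denominator: (0.2552)·(0.929502) = 0.237241
L = 0.530320/0.237241 = 2.2354

Final: 2.2354


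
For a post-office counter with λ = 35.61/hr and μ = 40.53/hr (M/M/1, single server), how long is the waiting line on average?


ρ = 35.61/40.53 = 0.8786
Lq = ρ²/(1−ρ) = 0.7720/0.1214 = 6.3592

Final: 6.3592


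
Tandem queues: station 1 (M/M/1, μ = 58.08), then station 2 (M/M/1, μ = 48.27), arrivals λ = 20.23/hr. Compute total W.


Each node sees arrival rate λ = 20.23/hr (tandem ⇒ throughput preserved).
W₁ = 1/(μ₁−λ) = 1/(58.08−20.23) = 0.02642 hr
W₂ = 1/(μ₂−λ) = 1/(48.27−20.23) = 0.03566 hr
W_total = W₁ + W₂ = 0.02642 + 0.03566 = 0.06208 hr

Final: 0.06208 hr


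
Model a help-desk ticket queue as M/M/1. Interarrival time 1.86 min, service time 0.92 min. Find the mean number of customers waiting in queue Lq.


λ = 60/1.86 = 32.2581 /hr
μ = 60/0.92 = 65.2174 /hr
ρ = λ/μ = 32.2581/65.2174 = 0.4946
Lq = ρ²/(1−ρ) = 0.2447/0.5054 = 0.4841

Final: 0.4841


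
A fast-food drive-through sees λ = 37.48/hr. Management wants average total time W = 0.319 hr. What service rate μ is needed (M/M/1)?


W = 1/(μ−λ) ⇒ μ − λ = 1/W = 1/0.319 = 3.1348
μ = λ + 1/W = 37.48 + 3.1348 = 40.6148 per hr

Final: 40.6148 /hr


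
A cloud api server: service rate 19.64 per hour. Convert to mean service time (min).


Mean service time = 1/μ = 1/19.64 hour = 0.05092 hour
In minutes: 0.05092 × 60 = 3.0550 min

Final: 3.0550 min


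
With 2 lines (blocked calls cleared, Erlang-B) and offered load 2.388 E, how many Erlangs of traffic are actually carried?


B(2,2.388) = 0.456988 (Erlang-B)
Carried load = a(1 − B) = 2.388·(1 − 0.456988) = 2.388·0.543012 = 1.2967 E

Final: 1.2967 Erlangs


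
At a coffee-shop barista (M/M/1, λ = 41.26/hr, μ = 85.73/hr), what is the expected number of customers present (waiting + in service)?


ρ = λ/μ = 41.26/85.73 = 0.4813
L = ρ/(1−ρ) = 0.4813/(1 − 0.4813) = 0.4813/0.5187 = 0.9278

Final: 0.9278


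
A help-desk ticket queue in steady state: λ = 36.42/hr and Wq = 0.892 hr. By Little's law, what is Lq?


Lq = λWq = 36.42·0.892 = 32.4866

Final: 32.4866


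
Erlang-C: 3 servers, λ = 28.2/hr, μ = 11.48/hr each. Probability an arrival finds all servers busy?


a = λ/μ = 2.4564; ρ = a/3 = 0.8188
P₀ = 0.049731 (from M/M/c formula)
C(c,a) = [a^c/(c!(1−ρ))]·P₀ = [14.82251/(6·0.1812)]·0.049731
= 13.63481·0.049731 = 0.678068

Final: 0.678068


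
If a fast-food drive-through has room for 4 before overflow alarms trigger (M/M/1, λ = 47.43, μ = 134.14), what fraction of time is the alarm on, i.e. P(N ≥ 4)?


ρ = 47.43/134.14 = 0.3536
P(N ≥ n) = ρ^n = 0.3536^4 = 0.015631

Final: 0.015631


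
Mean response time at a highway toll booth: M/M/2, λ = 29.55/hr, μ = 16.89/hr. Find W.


a = 1.7496; ρ = 0.8748; P₀ = 0.066793
Lq = P₀·a^c·ρ/(c!(1−ρ)²) = 5.70286
Wq = Lq/λ = 5.70286/29.55 = 0.19299 hr
W = Wq + 1/μ = 0.19299 + 0.05921 = 0.25220 hr

Final: 0.25220 hr


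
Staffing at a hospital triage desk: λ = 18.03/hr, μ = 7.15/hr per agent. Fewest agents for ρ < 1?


Stability requires cμ > λ ⇔ c > λ/μ.
λ/μ = 18.03/7.15 = 2.5217
Minimum integer c = ⌊2.5217⌋ + 1 = 3
Check: 3·7.15 = 21.45 > 18.03, while 2·7.15 = 14.30 ≤ 18.03

Final: 3 servers


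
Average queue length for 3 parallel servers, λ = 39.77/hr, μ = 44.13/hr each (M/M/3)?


a = λ/μ = 0.9012; ρ = a/3 = 0.3004
P₀ = 0.402958
Lq = P₀·a^c·ρ / (c!·(1−ρ)²) = 0.402958·0.73192·0.3004/(6·0.48944)
= 0.03017

Final: 0.03017


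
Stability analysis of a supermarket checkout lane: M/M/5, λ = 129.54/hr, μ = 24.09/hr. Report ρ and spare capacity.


Total capacity cμ = 5·24.09 = 120.45/hr
ρ = λ/(cμ) = 129.54/120.45 = 1.0755
Stable ⇔ ρ < 1: NO
Spare capacity = cμ − λ = 120.45 − 129.54 = -9.09/hr

Final: ρ = 1.0755; unstable; margin = -9.09/hr


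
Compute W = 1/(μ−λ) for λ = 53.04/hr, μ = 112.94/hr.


W = 1/(μ−λ) = 1/(112.94 − 53.04) = 1/59.90 = 0.01669 hr

Final: 0.01669 hr


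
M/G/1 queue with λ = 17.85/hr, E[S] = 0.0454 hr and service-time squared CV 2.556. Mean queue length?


ρ = λ·E[S] = 17.85·0.0454 = 0.8104
Lq = ρ²(1+C_s²)/(2(1−ρ)) = 0.6567·(1+2.556)/(2·0.1896)
= 0.6567·3.5560/0.3792 = 6.15827

Final: 6.15827


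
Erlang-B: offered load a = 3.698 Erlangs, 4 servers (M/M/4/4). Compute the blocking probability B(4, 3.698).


B(c,a) = (a^c/c!) / Σ_{k=0}^{c} a^k/k!
a^4/4! = 7.792134
Σ terms (k=0..4): 1.00000 + 3.69800 + 6.83760 + 8.42848 + 7.79213 = 27.756220
B = 7.792134/27.756220 = 0.280735

Final: 0.280735


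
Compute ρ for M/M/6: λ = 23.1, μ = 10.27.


ρ = λ/(cμ) = 23.1/(6·10.27) = 23.1/61.62 = 0.3749

Final: 0.3749


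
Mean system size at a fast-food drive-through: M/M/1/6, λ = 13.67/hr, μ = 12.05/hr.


ρ = 13.67/12.05 = 1.1344
L = ρ[1 − (K+1)ρ^K + Kρ^(K+1)] / [(1−ρ)(1−ρ^(K+1))]
Numerator: 1.1344·(1 − 7·2.131517 + 6·2.418078) = 0.666878
Denominator: (-0.1344)·(-1.418078) = 0.190646
L = 0.666878/0.190646 = 3.4980

Final: 3.4980


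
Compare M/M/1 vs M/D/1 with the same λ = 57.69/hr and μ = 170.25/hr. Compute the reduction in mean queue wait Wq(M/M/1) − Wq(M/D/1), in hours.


ρ = 57.69/170.25 = 0.3389
Wq(M/M/1) = ρ/(μ−λ) = 0.3389/112.56 = 0.003010 hr
Wq(M/D/1) = ρ/(2(μ−λ)) = 0.001505 hr
Savings = 0.003010 − 0.001505 = 0.001505 hr

Final: 0.001505 hr


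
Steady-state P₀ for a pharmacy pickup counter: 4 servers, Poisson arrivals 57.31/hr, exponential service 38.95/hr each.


a = λ/μ = 57.31/38.95 = 1.4714; ρ = a/c = 0.3678
Σ_{k=0}^{3} a^k/k! (terms k=0..3) = 1.00000 + 1.47137 + 1.08247 + 0.53091 = 4.08475
Tail: a^4/(4!(1−ρ)) = 4.68697/(24·0.6322) = 0.30893
P₀ = 1/(4.08475 + 0.30893) = 1/4.39368 = 0.227600

Final: 0.227600


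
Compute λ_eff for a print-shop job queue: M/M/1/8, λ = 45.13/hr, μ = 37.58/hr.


ρ = 1.2009; P_K = (1−ρ)ρ^8/(1−ρ^9) = 0.207175
λ_eff = λ(1 − P_K) = 45.13·(1 − 0.207175) = 45.13·0.792825 = 35.7802 /hr

Final: 35.7802 /hr


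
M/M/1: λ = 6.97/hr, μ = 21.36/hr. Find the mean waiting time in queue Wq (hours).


ρ = 6.97/21.36 = 0.3263
Wq = ρ/(μ−λ) = 0.3263/(21.36 − 6.97) = 0.3263/14.39 = 0.02268 hr

Final: 0.02268 hr


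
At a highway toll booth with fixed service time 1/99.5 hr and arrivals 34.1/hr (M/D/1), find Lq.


ρ = 34.1/99.5 = 0.3427
M/D/1: Lq = ρ²/(2(1−ρ)) = 0.1175/(2·0.6573) = 0.08935

Final: 0.08935


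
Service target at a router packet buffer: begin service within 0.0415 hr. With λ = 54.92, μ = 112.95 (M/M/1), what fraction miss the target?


ρ = 54.92/112.95 = 0.4862
P(Wq > t) = ρ·e^{−(μ−λ)t} = 0.4862·e^{−2.4082}
= 0.4862·0.089973 = 0.043748

Final: 0.043748


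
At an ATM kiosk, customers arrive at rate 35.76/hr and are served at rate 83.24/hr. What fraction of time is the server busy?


ρ = λ/μ = 35.76/83.24 = 0.4296

Final: 0.4296


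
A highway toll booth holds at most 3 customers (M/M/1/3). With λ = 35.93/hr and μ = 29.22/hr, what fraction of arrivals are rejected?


ρ = λ/μ = 35.93/29.22 = 1.2296
P_K = (1−ρ)ρ^K/(1−ρ^(K+1)) = (-0.2296·1.859221)/(1 − 2.286167)
= -0.426946/-1.286167 = 0.331952

Final: 0.331952


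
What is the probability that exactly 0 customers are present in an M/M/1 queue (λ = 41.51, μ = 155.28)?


ρ = 41.51/155.28 = 0.2673
P_n = (1−ρ)·ρ^n = (1 − 0.2673)·0.2673^0 = 0.7327·1.000000 = 0.732676

Final: 0.732676


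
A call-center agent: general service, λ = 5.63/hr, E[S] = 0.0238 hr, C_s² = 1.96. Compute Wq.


ρ = λ·E[S] = 5.63·0.0238 = 0.1340
E[S²] = E[S]²(1+C_s²) = 0.0238²·(1+1.96) = 0.001677
Wq = λ·E[S²]/(2(1−ρ)) = 5.63·0.001677/(2·0.8660) = 0.005450 hr

Final: 0.005450 hr


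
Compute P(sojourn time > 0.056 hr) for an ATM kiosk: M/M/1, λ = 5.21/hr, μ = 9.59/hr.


W ~ Exponential(μ−λ) for M/M/1.
μ − λ = 9.59 − 5.21 = 4.3800
P(W > t) = e^{−(μ−λ)t} = e^{−0.2453} = 0.782485

Final: 0.782485


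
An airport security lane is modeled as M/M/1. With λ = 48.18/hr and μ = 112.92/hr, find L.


ρ = λ/μ = 48.18/112.92 = 0.4267
L = ρ/(1−ρ) = 0.4267/(1 − 0.4267) = 0.4267/0.5733 = 0.7442

Final: 0.7442


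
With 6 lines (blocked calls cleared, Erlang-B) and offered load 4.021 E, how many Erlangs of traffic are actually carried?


B(6,4.021) = 0.118683 (Erlang-B)
Carried load = a(1 − B) = 4.021·(1 − 0.118683) = 4.021·0.881317 = 3.5438 E

Final: 3.5438 Erlangs


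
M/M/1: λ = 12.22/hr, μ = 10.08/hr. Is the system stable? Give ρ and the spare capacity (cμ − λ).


Total capacity cμ = 1·10.08 = 10.08/hr
ρ = λ/(cμ) = 12.22/10.08 = 1.2123
Stable ⇔ ρ < 1: NO
Spare capacity = cμ − λ = 10.08 − 12.22 = -2.14/hr

Final: ρ = 1.2123; unstable; margin = -2.14/hr


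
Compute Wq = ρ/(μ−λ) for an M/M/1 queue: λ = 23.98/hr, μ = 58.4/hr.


ρ = 23.98/58.4 = 0.4106
Wq = ρ/(μ−λ) = 0.4106/(58.4 − 23.98) = 0.4106/34.42 = 0.01193 hr

Final: 0.01193 hr


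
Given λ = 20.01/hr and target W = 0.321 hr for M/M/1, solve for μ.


W = 1/(μ−λ) ⇒ μ − λ = 1/W = 1/0.321 = 3.1153
μ = λ + 1/W = 20.01 + 3.1153 = 23.1253 per hr

Final: 23.1253 /hr


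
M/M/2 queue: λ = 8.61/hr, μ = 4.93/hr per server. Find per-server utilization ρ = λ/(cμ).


ρ = λ/(cμ) = 8.61/(2·4.93) = 8.61/9.86 = 0.8732

Final: 0.8732


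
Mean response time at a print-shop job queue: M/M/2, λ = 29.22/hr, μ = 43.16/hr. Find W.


a = 0.6770; ρ = 0.3385; P₀ = 0.494201
Lq = P₀·a^c·ρ/(c!(1−ρ)²) = 0.08762
Wq = Lq/λ = 0.08762/29.22 = 0.002999 hr
W = Wq + 1/μ = 0.002999 + 0.02317 = 0.02617 hr

Final: 0.02617 hr


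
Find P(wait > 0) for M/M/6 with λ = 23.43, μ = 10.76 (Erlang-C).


a = λ/μ = 2.1775; ρ = a/6 = 0.3629
P₀ = 0.113043 (from M/M/c formula)
C(c,a) = [a^c/(c!(1−ρ))]·P₀ = [106.60071/(720·0.6371)]·0.113043
= 0.23240·0.113043 = 0.026271

Final: 0.026271


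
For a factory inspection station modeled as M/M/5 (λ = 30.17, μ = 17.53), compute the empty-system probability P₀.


a = λ/μ = 30.17/17.53 = 1.7210; ρ = a/c = 0.3442
Σ_{k=0}^{4} a^k/k! (terms k=0..4) = 1.00000 + 1.72105 + 1.48101 + 0.84963 + 0.36556 = 5.41725
Tail: a^5/(5!(1−ρ)) = 15.09965/(120·0.6558) = 0.19188
P₀ = 1/(5.41725 + 0.19188) = 1/5.60912 = 0.178281

Final: 0.178281


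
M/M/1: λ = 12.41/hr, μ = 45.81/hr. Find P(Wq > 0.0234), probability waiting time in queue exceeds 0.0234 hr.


ρ = 12.41/45.81 = 0.2709
P(Wq > t) = ρ·e^{−(μ−λ)t} = 0.2709·e^{−0.7816}
= 0.2709·0.457691 = 0.123989

Final: 0.123989


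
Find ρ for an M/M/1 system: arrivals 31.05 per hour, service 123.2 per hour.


ρ = λ/μ = 31.05/123.2 = 0.2520

Final: 0.2520


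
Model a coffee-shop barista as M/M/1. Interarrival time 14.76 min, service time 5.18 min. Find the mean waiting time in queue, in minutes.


λ = 60/14.76 = 4.0650 /hr
μ = 60/5.18 = 11.5830 /hr
ρ = λ/μ = 4.0650/11.5830 = 0.3509
Wq = ρ/(μ−λ) = 0.3509/(11.5830−4.0650) = 0.04668 hr
In minutes: 0.04668·60 = 2.801 min

Final: 2.801 min


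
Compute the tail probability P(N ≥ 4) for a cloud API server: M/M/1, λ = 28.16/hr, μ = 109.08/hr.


ρ = 28.16/109.08 = 0.2582
P(N ≥ n) = ρ^n = 0.2582^4 = 0.004442

Final: 0.004442
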